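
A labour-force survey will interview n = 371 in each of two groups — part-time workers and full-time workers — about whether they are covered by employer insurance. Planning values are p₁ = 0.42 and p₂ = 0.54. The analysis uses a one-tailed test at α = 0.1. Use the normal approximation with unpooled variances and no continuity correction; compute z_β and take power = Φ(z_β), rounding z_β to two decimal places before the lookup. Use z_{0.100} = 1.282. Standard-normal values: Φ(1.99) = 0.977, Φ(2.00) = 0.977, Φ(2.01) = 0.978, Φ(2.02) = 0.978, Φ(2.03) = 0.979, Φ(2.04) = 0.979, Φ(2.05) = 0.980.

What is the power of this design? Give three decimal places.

z_β = |p₁−p₂|·√(n/[p₁q₁+p₂q₂]) − z_α
    = 0.12 · √(371/0.4920) − 1.282
    = 0.12 · 27.4602 − 1.282
    = 3.2952 − 1.282 = 2.0132 → 2.01
Power = Φ(2.01) = 0.978.

Power ≈ 0.978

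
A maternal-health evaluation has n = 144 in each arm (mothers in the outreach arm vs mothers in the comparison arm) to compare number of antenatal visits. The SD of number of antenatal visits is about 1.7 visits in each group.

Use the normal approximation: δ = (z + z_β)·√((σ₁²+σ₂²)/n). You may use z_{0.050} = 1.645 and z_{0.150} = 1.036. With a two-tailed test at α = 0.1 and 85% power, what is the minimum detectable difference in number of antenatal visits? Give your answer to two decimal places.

δ = (z_{α/2} + z_β) · √((σ₁²+σ₂²)/n)
  = (1.645 + 1.036) · √(5.78/144)
  = 2.681 · √0.04014
  = 2.681 · 0.2003
  = 0.5371

Minimum detectable difference ≈ 0.54 visits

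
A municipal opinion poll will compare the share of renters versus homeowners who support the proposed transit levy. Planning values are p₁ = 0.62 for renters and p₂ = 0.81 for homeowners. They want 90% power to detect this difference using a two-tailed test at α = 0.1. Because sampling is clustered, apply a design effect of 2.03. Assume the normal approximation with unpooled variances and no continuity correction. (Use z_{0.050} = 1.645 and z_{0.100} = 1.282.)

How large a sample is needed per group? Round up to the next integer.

n = (z_{α/2} + z_β)² · [p₁(1−p₁) + p₂(1−p₂)] / (p₁ − p₂)²
  = (1.645 + 1.282)² · (0.62·0.38 + 0.81·0.19) / (-0.19)²
  = (2.927)² · (0.2356 + 0.1539) / 0.0361
  = 8.5673 · 0.3895 / 0.0361
  = 92.44
Design effect: 2.03 × 92.44 = 187.65.
Round up → n = 188 per group.

n = 188 per group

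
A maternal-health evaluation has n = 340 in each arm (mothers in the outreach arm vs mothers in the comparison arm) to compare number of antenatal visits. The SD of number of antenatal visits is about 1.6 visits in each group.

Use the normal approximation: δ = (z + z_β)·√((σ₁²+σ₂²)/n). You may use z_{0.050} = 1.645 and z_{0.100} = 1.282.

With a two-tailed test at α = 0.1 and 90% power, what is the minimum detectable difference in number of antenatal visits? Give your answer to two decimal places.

Minimum detectable difference ≈ 0.36 visits

δ = (z_{α/2} + z_β) · √((σ₁²+σ₂²)/n)
  = (1.645 + 1.282) · √(5.12/340)
  = 2.927 · √0.01506
  = 2.927 · 0.1227
  = 0.3592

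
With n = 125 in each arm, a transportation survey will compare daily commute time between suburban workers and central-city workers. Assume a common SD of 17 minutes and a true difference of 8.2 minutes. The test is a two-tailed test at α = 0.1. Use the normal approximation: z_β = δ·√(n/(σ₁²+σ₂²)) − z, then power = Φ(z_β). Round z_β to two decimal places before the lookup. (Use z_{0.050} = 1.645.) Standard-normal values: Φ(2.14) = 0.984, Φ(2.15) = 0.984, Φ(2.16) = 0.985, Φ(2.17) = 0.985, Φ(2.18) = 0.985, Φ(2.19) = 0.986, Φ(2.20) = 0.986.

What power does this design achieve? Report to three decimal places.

Power ≈ 0.985

z_β = δ·√(n/(σ₁²+σ₂²)) − z_{α/2}
    = 8.2 · √(125/578) − 1.645
    = 8.2 · 0.46504 − 1.645
    = 3.8133 − 1.645 = 2.1683 → 2.17
Power = Φ(2.17) = 0.985.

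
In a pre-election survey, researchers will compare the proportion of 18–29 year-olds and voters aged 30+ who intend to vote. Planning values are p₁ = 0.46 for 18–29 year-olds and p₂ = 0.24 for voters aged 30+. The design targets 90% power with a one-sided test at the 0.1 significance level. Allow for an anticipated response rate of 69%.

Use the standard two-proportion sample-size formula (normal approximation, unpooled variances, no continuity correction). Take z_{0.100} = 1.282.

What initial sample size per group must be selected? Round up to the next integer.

n = 85 per group

n = (z_α + z_β)² · [p₁(1−p₁) + p₂(1−p₂)] / (p₁ − p₂)²
  = (1.282 + 1.282)² · (0.46·0.54 + 0.24·0.76) / (0.22)²
  = (2.564)² · (0.2484 + 0.1824) / 0.0484
  = 6.5741 · 0.4308 / 0.0484
  = 58.51
Adjust for 69% response: 58.51 / 0.69 = 84.80.
Round up → n = 85 per group.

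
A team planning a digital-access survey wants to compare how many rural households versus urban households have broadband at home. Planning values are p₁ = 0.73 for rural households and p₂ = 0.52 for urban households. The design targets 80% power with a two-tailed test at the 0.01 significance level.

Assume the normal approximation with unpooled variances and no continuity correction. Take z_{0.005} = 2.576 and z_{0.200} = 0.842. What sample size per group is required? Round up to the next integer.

n = (z_{α/2} + z_β)² · [p₁(1−p₁) + p₂(1−p₂)] / (p₁ − p₂)²
  = (2.576 + 0.842)² · (0.73·0.27 + 0.52·0.48) / (0.21)²
  = (3.418)² · (0.1971 + 0.2496) / 0.0441
  = 11.6827 · 0.4467 / 0.0441
  = 118.34
Round up → n = 119 per group.

n = 119 per group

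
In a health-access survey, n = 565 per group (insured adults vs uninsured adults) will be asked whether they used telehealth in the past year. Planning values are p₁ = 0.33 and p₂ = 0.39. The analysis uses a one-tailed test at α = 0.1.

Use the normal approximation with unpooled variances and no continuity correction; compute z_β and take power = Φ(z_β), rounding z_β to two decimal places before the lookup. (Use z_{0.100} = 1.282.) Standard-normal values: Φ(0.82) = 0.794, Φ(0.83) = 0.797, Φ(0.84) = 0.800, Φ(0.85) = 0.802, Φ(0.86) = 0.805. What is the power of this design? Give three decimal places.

z_β = |p₁−p₂|·√(n/[p₁q₁+p₂q₂]) − z_α
    = 0.06 · √(565/0.4590) − 1.282
    = 0.06 · 35.0847 − 1.282
    = 2.1051 − 1.282 = 0.8231 → 0.82
Power = Φ(0.82) = 0.794.

Power ≈ 0.794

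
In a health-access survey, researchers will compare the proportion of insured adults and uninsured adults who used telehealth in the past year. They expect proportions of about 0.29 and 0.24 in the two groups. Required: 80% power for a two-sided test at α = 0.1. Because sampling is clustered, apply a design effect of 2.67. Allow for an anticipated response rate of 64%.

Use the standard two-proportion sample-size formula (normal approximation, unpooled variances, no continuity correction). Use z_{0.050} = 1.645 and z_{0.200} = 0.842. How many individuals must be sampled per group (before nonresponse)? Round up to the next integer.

n = 4008 per group

n = (z_{α/2} + z_β)² · [p₁(1−p₁) + p₂(1−p₂)] / (p₁ − p₂)²
  = (1.645 + 0.842)² · (0.29·0.71 + 0.24·0.76) / (0.05)²
  = (2.487)² · (0.2059 + 0.1824) / 0.0025
  = 6.1852 · 0.3883 / 0.0025
  = 960.68
Design effect: 2.67 × 960.68 = 2565.02.
Adjust for 64% response: 2565.02 / 0.64 = 4007.84.
Round up → n = 4008 per group.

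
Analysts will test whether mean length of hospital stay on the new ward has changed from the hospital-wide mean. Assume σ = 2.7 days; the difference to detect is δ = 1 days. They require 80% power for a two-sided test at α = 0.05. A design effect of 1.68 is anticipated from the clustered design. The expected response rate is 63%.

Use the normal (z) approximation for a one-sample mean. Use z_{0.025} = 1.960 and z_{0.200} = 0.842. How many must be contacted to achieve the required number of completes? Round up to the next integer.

n = 153

n = (z_{α/2} + z_β)² · σ² / δ²
  = (1.960 + 0.842)² · 2.7² / 1²
  = 7.8512 · 7.29 / 1
  = 57.24
Design effect: 1.68 × 57.24 = 96.16.
Adjust for 63% response: 96.16 / 0.63 = 152.63.
Round up → n = 153.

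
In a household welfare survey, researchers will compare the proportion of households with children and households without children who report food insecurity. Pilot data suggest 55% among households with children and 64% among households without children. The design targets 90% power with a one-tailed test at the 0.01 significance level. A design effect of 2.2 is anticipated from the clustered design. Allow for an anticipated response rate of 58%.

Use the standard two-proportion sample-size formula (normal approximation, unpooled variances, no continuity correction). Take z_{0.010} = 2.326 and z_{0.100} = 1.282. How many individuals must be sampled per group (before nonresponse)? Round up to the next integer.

n = 2914 per group

n = (z_α + z_β)² · [p₁(1−p₁) + p₂(1−p₂)] / (p₁ − p₂)²
  = (2.326 + 1.282)² · (0.55·0.45 + 0.64·0.36) / (-0.09)²
  = (3.608)² · (0.2475 + 0.2304) / 0.0081
  = 13.0177 · 0.4779 / 0.0081
  = 768.04
Design effect: 2.2 × 768.04 = 1689.69.
Adjust for 58% response: 1689.69 / 0.58 = 2913.26.
Round up → n = 2914 per group.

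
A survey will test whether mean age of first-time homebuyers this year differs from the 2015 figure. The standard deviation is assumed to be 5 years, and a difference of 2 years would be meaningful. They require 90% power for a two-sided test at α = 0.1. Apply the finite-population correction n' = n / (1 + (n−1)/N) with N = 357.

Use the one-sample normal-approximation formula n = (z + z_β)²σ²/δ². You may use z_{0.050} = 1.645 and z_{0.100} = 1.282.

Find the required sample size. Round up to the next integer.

n = (z_{α/2} + z_β)² · σ² / δ²
  = (1.645 + 1.282)² · 5² / 2²
  = 8.5673 · 25 / 4
  = 53.55
Finite-population correction (N = 357): 53.55 / (1 + (53.55 − 1)/357) = 46.68.
Round up → n = 47.

n = 47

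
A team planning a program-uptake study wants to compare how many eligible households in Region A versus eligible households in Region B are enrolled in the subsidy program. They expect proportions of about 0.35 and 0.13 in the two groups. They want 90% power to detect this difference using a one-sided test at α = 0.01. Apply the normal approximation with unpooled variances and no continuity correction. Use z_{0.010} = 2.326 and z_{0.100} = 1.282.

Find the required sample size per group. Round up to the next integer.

n = (z_α + z_β)² · [p₁(1−p₁) + p₂(1−p₂)] / (p₁ − p₂)²
  = (2.326 + 1.282)² · (0.35·0.65 + 0.13·0.87) / (0.22)²
  = (3.608)² · (0.2275 + 0.1131) / 0.0484
  = 13.0177 · 0.3406 / 0.0484
  = 91.61
Round up → n = 92 per group.

n = 92 per group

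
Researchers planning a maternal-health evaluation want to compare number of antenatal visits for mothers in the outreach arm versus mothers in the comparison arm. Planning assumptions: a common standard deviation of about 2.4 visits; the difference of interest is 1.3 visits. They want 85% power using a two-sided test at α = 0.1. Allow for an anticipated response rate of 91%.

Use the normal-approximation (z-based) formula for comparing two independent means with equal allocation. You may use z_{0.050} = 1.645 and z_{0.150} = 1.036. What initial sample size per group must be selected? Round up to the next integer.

n = 54 per group

n = (z_{α/2} + z_β)² · (σ₁² + σ₂²) / δ²
  = (1.645 + 1.036)² · (2·2.4² = 11.52) / 1.3²
  = 7.1878 · 11.52 / 1.69
  = 49.00
Adjust for 91% response: 49.00 / 0.91 = 53.84.
Round up → n = 54 per group.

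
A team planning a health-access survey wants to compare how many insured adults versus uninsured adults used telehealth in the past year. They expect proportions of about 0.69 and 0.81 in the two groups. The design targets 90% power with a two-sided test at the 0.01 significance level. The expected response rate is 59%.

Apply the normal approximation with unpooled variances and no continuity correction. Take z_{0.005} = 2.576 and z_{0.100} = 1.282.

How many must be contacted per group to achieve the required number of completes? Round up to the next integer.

n = 645 per group

n = (z_{α/2} + z_β)² · [p₁(1−p₁) + p₂(1−p₂)] / (p₁ − p₂)²
  = (2.576 + 1.282)² · (0.69·0.31 + 0.81·0.19) / (-0.12)²
  = (3.858)² · (0.2139 + 0.1539) / 0.0144
  = 14.8842 · 0.3678 / 0.0144
  = 380.17
Adjust for 59% response: 380.17 / 0.59 = 644.35.
Round up → n = 645 per group.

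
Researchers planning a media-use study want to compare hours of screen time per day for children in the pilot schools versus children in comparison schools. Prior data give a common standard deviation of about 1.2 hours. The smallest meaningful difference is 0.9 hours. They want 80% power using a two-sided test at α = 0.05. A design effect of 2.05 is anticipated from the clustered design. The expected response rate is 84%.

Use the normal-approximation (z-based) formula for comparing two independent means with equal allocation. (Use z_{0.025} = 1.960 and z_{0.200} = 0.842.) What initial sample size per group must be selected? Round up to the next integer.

n = (z_{α/2} + z_β)² · (σ₁² + σ₂²) / δ²
  = (1.960 + 0.842)² · (2·1.2² = 2.88) / 0.9²
  = 7.8512 · 2.88 / 0.81
  = 27.92
Design effect: 2.05 × 27.92 = 57.23.
Adjust for 84% response: 57.23 / 0.84 = 68.13.
Round up → n = 69 per group.

n = 69 per group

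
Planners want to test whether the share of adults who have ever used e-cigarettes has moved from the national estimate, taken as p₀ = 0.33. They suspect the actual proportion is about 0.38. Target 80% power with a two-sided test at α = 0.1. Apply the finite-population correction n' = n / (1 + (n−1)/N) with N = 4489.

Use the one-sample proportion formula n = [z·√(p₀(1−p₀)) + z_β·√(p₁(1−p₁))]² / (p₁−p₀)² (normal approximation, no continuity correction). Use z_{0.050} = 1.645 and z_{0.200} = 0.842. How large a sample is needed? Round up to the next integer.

n = [z_{α/2}·√(p₀q₀) + z_β·√(p₁q₁)]² / (p₁ − p₀)²
  = [1.645·√(0.33·0.67) + 0.842·√(0.38·0.62)]² / (0.05)²
  = [1.645·0.4702 + 0.842·0.4854]² / 0.0025
  = [1.1822]² / 0.0025
  = 559.03
Finite-population correction (N = 4489): 559.03 / (1 + (559.03 − 1)/4489) = 497.22.
Round up → n = 498.

n = 498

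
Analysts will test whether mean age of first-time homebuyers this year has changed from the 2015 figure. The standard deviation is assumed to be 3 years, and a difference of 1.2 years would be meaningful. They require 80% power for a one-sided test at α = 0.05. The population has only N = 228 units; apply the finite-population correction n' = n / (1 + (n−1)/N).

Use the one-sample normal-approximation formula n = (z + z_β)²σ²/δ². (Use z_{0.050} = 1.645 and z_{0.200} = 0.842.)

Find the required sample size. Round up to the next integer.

n = (z_α + z_β)² · σ² / δ²
  = (1.645 + 0.842)² · 3² / 1.2²
  = 6.1852 · 9 / 1.44
  = 38.66
Finite-population correction (N = 228): 38.66 / (1 + (38.66 − 1)/228) = 33.18.
Round up → n = 34.

n = 34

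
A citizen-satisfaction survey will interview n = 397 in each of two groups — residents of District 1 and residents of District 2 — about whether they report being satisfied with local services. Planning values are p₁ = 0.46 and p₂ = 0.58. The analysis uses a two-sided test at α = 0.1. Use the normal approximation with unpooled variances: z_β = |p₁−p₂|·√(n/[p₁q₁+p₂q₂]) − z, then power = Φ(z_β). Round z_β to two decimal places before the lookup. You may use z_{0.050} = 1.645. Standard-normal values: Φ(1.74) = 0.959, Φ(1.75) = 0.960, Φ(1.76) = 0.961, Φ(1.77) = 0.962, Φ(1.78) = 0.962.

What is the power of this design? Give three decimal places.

z_β = |p₁−p₂|·√(n/[p₁q₁+p₂q₂]) − z_{α/2}
    = 0.12 · √(397/0.4920) − 1.645
    = 0.12 · 28.4062 − 1.645
    = 3.4087 − 1.645 = 1.7637 → 1.76
Power = Φ(1.76) = 0.961.

Power ≈ 0.961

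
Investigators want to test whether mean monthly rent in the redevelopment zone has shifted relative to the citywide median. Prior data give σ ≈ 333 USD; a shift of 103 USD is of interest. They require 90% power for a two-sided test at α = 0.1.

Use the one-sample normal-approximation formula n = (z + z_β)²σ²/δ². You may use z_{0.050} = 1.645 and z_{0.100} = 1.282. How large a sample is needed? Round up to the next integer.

n = 90

n = (z_{α/2} + z_β)² · σ² / δ²
  = (1.645 + 1.282)² · 333² / 103²
  = 8.5673 · 110889 / 10609
  = 89.55
Round up → n = 90.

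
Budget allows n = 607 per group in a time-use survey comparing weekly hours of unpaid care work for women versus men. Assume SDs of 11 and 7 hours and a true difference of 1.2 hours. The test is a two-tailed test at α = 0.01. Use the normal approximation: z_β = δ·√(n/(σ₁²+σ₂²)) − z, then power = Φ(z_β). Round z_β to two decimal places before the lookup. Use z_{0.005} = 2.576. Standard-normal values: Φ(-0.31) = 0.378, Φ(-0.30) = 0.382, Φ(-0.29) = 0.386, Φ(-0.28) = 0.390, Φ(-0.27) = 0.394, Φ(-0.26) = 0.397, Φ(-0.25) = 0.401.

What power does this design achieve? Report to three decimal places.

z_β = δ·√(n/(σ₁²+σ₂²)) − z_{α/2}
    = 1.2 · √(607/170) − 2.576
    = 1.2 · 1.88960 − 2.576
    = 2.2675 − 2.576 = -0.3085 → -0.31
Power = Φ(-0.31) = 0.378.

Power ≈ 0.378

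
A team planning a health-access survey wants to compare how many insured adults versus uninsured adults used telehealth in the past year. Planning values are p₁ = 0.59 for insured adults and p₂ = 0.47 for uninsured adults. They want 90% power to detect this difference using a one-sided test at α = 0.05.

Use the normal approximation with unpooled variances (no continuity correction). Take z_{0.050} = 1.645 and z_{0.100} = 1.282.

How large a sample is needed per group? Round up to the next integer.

n = 293 per group

n = (z_α + z_β)² · [p₁(1−p₁) + p₂(1−p₂)] / (p₁ − p₂)²
  = (1.645 + 1.282)² · (0.59·0.41 + 0.47·0.53) / (0.12)²
  = (2.927)² · (0.2419 + 0.2491) / 0.0144
  = 8.5673 · 0.4910 / 0.0144
  = 292.12
Round up → n = 293 per group.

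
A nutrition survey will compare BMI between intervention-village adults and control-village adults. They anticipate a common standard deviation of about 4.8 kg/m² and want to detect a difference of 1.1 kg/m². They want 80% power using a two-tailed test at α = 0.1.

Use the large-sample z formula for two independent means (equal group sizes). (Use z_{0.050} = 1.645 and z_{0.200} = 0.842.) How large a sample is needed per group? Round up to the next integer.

n = (z_{α/2} + z_β)² · (σ₁² + σ₂²) / δ²
  = (1.645 + 0.842)² · (2·4.8² = 46.08) / 1.1²
  = 6.1852 · 46.08 / 1.21
  = 235.55
Round up → n = 236 per group.

n = 236 per group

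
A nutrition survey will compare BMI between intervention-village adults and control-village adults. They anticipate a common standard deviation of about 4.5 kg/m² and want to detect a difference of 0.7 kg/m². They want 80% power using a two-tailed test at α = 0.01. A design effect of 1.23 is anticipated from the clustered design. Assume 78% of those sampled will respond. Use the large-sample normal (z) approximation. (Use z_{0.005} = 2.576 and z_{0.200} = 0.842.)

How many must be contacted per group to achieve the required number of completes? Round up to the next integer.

n = 1523 per group

n = (z_{α/2} + z_β)² · (σ₁² + σ₂²) / δ²
  = (2.576 + 0.842)² · (2·4.5² = 40.5) / 0.7²
  = 11.6827 · 40.5 / 0.49
  = 965.61
Design effect: 1.23 × 965.61 = 1187.70.
Adjust for 78% response: 1187.70 / 0.78 = 1522.70.
Round up → n = 1523 per group.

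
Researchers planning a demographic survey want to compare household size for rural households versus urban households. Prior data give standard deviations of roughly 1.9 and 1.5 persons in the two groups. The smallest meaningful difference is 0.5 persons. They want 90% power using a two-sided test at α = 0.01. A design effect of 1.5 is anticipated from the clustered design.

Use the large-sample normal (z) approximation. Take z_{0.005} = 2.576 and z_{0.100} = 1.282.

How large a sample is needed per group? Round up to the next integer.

n = 524 per group

n = (z_{α/2} + z_β)² · (σ₁² + σ₂²) / δ²
  = (2.576 + 1.282)² · (1.9² + 1.5² = 5.86) / 0.5²
  = 14.8842 · 5.86 / 0.25
  = 348.88
Design effect: 1.5 × 348.88 = 523.33.
Round up → n = 524 per group.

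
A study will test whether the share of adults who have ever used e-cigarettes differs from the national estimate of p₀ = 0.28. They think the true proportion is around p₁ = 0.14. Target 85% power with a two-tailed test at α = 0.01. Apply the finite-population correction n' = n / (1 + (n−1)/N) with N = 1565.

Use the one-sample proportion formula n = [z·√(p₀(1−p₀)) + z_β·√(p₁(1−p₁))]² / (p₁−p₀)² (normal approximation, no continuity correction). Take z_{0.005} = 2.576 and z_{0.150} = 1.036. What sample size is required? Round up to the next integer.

n = [z_{α/2}·√(p₀q₀) + z_β·√(p₁q₁)]² / (p₁ − p₀)²
  = [2.576·√(0.28·0.72) + 1.036·√(0.14·0.86)]² / (-0.14)²
  = [2.576·0.4490 + 1.036·0.3470]² / 0.0196
  = [1.5161]² / 0.0196
  = 117.27
Finite-population correction (N = 1565): 117.27 / (1 + (117.27 − 1)/1565) = 109.16.
Round up → n = 110.

n = 110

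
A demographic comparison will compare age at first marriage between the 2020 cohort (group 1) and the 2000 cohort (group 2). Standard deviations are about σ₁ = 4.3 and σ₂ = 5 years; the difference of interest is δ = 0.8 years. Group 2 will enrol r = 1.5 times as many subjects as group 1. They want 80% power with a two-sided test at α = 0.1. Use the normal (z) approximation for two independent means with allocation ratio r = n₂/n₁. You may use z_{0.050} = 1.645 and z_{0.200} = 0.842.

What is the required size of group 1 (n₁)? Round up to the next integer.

n₁ = (z_{α/2} + z_β)² · (σ₁² + σ₂²/r) / δ²
   = (1.645 + 0.842)² · (4.3² + 5²/1.5) / 0.8²
   = 6.1852 · (18.49 + 16.6667) / 0.64
   = 6.1852 · 35.1567 / 0.64
   = 339.77
Round up → n₁ = 340; n₂ = r·n₁ = 1.5 × 340 = 510.

n₁ = 340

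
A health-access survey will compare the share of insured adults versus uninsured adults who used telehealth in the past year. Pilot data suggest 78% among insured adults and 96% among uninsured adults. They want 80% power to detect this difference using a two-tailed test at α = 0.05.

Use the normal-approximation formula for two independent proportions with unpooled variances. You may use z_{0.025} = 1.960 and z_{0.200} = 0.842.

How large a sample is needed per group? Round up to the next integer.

n = (z_{α/2} + z_β)² · [p₁(1−p₁) + p₂(1−p₂)] / (p₁ − p₂)²
  = (1.960 + 0.842)² · (0.78·0.22 + 0.96·0.04) / (-0.18)²
  = (2.802)² · (0.1716 + 0.0384) / 0.0324
  = 7.8512 · 0.2100 / 0.0324
  = 50.89
Round up → n = 51 per group.

n = 51 per group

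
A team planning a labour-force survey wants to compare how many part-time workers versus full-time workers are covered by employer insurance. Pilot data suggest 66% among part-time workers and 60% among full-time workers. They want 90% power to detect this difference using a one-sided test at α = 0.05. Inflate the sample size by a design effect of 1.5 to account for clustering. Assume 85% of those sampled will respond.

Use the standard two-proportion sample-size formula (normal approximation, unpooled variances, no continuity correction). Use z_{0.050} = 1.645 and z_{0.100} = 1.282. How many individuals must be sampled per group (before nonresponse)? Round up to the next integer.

n = (z_α + z_β)² · [p₁(1−p₁) + p₂(1−p₂)] / (p₁ − p₂)²
  = (1.645 + 1.282)² · (0.66·0.34 + 0.60·0.40) / (0.06)²
  = (2.927)² · (0.2244 + 0.2400) / 0.0036
  = 8.5673 · 0.4644 / 0.0036
  = 1105.19
Design effect: 1.5 × 1105.19 = 1657.78.
Adjust for 85% response: 1657.78 / 0.85 = 1950.33.
Round up → n = 1951 per group.

n = 1951 per group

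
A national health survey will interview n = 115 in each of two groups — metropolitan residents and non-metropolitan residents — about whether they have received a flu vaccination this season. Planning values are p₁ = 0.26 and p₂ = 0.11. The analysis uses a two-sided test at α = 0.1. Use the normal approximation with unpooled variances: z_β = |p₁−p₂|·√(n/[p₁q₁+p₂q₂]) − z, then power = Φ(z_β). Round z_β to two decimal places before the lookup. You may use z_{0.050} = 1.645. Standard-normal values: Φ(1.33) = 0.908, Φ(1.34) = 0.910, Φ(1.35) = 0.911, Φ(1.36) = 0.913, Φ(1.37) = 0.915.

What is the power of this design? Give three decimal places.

z_β = |p₁−p₂|·√(n/[p₁q₁+p₂q₂]) − z_{α/2}
    = 0.15 · √(115/0.2903) − 1.645
    = 0.15 · 19.9033 − 1.645
    = 2.9855 − 1.645 = 1.3405 → 1.34
Power = Φ(1.34) = 0.910.

Power ≈ 0.910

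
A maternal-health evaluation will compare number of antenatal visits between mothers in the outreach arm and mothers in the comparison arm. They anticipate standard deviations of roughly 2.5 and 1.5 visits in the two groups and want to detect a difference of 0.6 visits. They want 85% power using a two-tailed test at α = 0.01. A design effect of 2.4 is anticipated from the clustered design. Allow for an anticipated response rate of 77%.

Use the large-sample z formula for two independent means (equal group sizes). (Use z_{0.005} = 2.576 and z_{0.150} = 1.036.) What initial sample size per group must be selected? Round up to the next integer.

n = 961 per group

n = (z_{α/2} + z_β)² · (σ₁² + σ₂²) / δ²
  = (2.576 + 1.036)² · (2.5² + 1.5² = 8.5) / 0.6²
  = 13.0465 · 8.5 / 0.36
  = 308.04
Design effect: 2.4 × 308.04 = 739.30.
Adjust for 77% response: 739.30 / 0.77 = 960.14.
Round up → n = 961 per group.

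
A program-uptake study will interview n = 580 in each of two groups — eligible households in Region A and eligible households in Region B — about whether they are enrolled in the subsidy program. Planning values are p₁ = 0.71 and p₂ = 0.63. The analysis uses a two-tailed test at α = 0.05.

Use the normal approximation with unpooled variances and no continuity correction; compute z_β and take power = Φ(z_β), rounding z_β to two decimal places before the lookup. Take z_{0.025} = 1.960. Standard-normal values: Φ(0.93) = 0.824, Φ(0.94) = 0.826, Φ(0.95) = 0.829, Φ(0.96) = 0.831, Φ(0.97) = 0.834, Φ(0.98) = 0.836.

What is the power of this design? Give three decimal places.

z_β = |p₁−p₂|·√(n/[p₁q₁+p₂q₂]) − z_{α/2}
    = 0.08 · √(580/0.4390) − 1.960
    = 0.08 · 36.3481 − 1.960
    = 2.9078 − 1.960 = 0.9478 → 0.95
Power = Φ(0.95) = 0.829.

Power ≈ 0.829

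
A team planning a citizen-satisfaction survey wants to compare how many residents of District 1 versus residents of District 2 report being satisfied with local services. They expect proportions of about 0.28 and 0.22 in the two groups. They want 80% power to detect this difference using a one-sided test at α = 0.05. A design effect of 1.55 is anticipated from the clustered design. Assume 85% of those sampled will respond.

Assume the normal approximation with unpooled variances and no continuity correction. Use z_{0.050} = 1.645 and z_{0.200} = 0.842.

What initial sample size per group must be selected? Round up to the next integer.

n = (z_α + z_β)² · [p₁(1−p₁) + p₂(1−p₂)] / (p₁ − p₂)²
  = (1.645 + 0.842)² · (0.28·0.72 + 0.22·0.78) / (0.06)²
  = (2.487)² · (0.2016 + 0.1716) / 0.0036
  = 6.1852 · 0.3732 / 0.0036
  = 641.20
Design effect: 1.55 × 641.20 = 993.85.
Adjust for 85% response: 993.85 / 0.85 = 1169.24.
Round up → n = 1170 per group.

n = 1170 per group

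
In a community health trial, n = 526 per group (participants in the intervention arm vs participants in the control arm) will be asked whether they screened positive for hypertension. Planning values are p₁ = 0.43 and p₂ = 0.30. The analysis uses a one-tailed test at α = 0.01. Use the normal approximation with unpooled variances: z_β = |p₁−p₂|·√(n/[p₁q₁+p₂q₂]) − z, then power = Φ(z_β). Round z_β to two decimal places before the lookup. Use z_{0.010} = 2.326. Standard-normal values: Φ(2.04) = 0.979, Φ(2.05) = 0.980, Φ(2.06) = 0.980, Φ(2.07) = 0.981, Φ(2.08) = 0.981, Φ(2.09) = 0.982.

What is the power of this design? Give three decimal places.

z_β = |p₁−p₂|·√(n/[p₁q₁+p₂q₂]) − z_α
    = 0.13 · √(526/0.4551) − 2.326
    = 0.13 · 33.9969 − 2.326
    = 4.4196 − 2.326 = 2.0936 → 2.09
Power = Φ(2.09) = 0.982.

Power ≈ 0.982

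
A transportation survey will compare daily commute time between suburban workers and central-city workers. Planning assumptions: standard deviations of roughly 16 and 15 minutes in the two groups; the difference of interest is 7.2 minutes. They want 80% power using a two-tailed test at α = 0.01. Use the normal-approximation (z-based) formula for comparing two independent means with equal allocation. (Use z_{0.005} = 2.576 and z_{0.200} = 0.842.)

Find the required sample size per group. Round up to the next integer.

n = (z_{α/2} + z_β)² · (σ₁² + σ₂²) / δ²
  = (2.576 + 0.842)² · (16² + 15² = 481) / 7.2²
  = 11.6827 · 481 / 51.84
  = 108.40
Round up → n = 109 per group.

n = 109 per group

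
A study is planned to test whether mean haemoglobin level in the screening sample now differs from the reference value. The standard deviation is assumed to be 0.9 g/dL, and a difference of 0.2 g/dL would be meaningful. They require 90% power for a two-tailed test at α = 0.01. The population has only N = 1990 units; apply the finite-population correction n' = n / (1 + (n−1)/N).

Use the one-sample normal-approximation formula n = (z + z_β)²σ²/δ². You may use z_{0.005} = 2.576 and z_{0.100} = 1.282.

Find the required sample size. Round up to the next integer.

n = 262

n = (z_{α/2} + z_β)² · σ² / δ²
  = (2.576 + 1.282)² · 0.9² / 0.2²
  = 14.8842 · 0.81 / 0.04
  = 301.40
Finite-population correction (N = 1990): 301.40 / (1 + (301.40 − 1)/1990) = 261.87.
Round up → n = 262.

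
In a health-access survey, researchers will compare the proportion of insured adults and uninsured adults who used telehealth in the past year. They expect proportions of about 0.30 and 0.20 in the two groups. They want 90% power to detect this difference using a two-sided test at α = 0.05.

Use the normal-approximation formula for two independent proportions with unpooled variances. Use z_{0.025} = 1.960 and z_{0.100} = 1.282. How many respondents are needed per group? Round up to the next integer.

n = 389 per group

n = (z_{α/2} + z_β)² · [p₁(1−p₁) + p₂(1−p₂)] / (p₁ − p₂)²
  = (1.960 + 1.282)² · (0.30·0.70 + 0.20·0.80) / (0.10)²
  = (3.242)² · (0.2100 + 0.1600) / 0.0100
  = 10.5106 · 0.3700 / 0.0100
  = 388.89
Round up → n = 389 per group.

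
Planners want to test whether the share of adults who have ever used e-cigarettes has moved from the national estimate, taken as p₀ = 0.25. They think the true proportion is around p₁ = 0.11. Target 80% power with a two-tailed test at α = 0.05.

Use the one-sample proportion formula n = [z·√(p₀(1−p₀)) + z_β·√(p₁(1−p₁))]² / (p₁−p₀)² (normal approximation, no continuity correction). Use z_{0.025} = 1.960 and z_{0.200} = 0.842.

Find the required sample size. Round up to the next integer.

n = [z_{α/2}·√(p₀q₀) + z_β·√(p₁q₁)]² / (p₁ − p₀)²
  = [1.960·√(0.25·0.75) + 0.842·√(0.11·0.89)]² / (-0.14)²
  = [1.960·0.4330 + 0.842·0.3129]² / 0.0196
  = [1.1122]² / 0.0196
  = 63.11
Round up → n = 64.

n = 64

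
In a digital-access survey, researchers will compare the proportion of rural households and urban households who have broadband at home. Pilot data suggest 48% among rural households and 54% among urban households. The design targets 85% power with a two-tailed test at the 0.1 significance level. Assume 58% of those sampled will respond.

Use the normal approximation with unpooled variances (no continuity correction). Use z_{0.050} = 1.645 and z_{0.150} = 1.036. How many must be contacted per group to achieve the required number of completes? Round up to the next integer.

n = 1715 per group

n = (z_{α/2} + z_β)² · [p₁(1−p₁) + p₂(1−p₂)] / (p₁ − p₂)²
  = (1.645 + 1.036)² · (0.48·0.52 + 0.54·0.46) / (-0.06)²
  = (2.681)² · (0.2496 + 0.2484) / 0.0036
  = 7.1878 · 0.4980 / 0.0036
  = 994.31
Adjust for 58% response: 994.31 / 0.58 = 1714.32.
Round up → n = 1715 per group.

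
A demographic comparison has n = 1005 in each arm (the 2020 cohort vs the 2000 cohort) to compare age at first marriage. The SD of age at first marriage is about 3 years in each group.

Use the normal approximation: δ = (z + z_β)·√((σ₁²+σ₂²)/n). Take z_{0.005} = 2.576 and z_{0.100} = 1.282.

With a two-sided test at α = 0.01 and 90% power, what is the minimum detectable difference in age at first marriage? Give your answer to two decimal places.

δ = (z_{α/2} + z_β) · √((σ₁²+σ₂²)/n)
  = (2.576 + 1.282) · √(18/1005)
  = 3.858 · √0.01791
  = 3.858 · 0.1338
  = 0.5163

Minimum detectable difference ≈ 0.52 years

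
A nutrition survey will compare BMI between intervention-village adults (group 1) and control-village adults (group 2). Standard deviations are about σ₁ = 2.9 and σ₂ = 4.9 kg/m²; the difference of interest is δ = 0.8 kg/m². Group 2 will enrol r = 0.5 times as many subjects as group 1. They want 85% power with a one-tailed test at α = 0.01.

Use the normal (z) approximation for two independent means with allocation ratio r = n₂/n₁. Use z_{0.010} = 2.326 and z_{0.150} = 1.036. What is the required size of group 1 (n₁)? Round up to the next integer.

n₁ = 997

n₁ = (z_α + z_β)² · (σ₁² + σ₂²/r) / δ²
   = (2.326 + 1.036)² · (2.9² + 4.9²/0.5) / 0.8²
   = 11.3030 · (8.41 + 48.02) / 0.64
   = 11.3030 · 56.43 / 0.64
   = 996.61
Round up → n₁ = 997; n₂ = r·n₁ = 0.5 × 997 = 499.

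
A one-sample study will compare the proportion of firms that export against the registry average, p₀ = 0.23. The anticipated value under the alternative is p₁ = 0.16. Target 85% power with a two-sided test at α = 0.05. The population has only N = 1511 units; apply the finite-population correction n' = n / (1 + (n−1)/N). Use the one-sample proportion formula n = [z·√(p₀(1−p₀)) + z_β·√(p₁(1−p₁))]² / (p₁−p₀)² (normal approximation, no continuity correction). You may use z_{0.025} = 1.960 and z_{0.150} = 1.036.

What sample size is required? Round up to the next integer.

n = 248

n = [z_{α/2}·√(p₀q₀) + z_β·√(p₁q₁)]² / (p₁ − p₀)²
  = [1.960·√(0.23·0.77) + 1.036·√(0.16·0.84)]² / (-0.07)²
  = [1.960·0.4208 + 1.036·0.3666]² / 0.0049
  = [1.2046]² / 0.0049
  = 296.15
Finite-population correction (N = 1511): 296.15 / (1 + (296.15 − 1)/1511) = 247.76.
Round up → n = 248.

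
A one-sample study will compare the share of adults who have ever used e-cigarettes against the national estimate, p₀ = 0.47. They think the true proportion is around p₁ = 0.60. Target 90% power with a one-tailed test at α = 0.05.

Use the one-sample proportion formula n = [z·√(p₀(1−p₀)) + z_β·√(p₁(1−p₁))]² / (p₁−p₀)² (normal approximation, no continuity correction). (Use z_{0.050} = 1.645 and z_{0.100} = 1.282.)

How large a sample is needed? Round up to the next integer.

n = 125

n = [z_α·√(p₀q₀) + z_β·√(p₁q₁)]² / (p₁ − p₀)²
  = [1.645·√(0.47·0.53) + 1.282·√(0.60·0.40)]² / (0.13)²
  = [1.645·0.4991 + 1.282·0.4899]² / 0.0169
  = [1.4491]² / 0.0169
  = 124.25
Round up → n = 125.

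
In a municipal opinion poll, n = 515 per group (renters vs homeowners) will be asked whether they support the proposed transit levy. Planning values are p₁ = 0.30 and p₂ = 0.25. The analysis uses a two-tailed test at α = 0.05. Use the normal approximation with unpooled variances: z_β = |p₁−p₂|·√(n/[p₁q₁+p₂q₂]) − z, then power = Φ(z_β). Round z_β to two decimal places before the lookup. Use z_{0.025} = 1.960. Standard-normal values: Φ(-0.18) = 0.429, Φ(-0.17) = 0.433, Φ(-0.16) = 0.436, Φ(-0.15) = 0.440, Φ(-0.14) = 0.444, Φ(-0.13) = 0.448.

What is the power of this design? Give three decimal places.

z_β = |p₁−p₂|·√(n/[p₁q₁+p₂q₂]) − z_{α/2}
    = 0.05 · √(515/0.3975) − 1.960
    = 0.05 · 35.9944 − 1.960
    = 1.7997 − 1.960 = -0.1603 → -0.16
Power = Φ(-0.16) = 0.436.

Power ≈ 0.436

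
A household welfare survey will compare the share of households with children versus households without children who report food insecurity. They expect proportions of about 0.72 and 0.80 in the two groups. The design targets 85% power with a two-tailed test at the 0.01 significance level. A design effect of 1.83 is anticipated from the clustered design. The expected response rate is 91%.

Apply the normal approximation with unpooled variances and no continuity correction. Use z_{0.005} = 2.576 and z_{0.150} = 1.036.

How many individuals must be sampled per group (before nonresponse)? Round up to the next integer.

n = 1483 per group

n = (z_{α/2} + z_β)² · [p₁(1−p₁) + p₂(1−p₂)] / (p₁ − p₂)²
  = (2.576 + 1.036)² · (0.72·0.28 + 0.80·0.20) / (-0.08)²
  = (3.612)² · (0.2016 + 0.1600) / 0.0064
  = 13.0465 · 0.3616 / 0.0064
  = 737.13
Design effect: 1.83 × 737.13 = 1348.95.
Adjust for 91% response: 1348.95 / 0.91 = 1482.36.
Round up → n = 1483 per group.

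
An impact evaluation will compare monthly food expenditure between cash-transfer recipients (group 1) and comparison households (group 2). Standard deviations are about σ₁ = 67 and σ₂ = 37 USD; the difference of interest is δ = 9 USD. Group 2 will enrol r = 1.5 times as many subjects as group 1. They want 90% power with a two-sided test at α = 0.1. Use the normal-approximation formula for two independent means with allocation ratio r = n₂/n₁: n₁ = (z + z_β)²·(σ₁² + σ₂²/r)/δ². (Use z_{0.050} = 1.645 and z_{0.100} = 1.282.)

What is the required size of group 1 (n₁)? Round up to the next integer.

n₁ = (z_{α/2} + z_β)² · (σ₁² + σ₂²/r) / δ²
   = (1.645 + 1.282)² · (67² + 37²/1.5) / 9²
   = 8.5673 · (4489 + 912.6667) / 81
   = 8.5673 · 5401.7 / 81
   = 571.33
Round up → n₁ = 572; n₂ = r·n₁ = 1.5 × 572 = 858.

n₁ = 572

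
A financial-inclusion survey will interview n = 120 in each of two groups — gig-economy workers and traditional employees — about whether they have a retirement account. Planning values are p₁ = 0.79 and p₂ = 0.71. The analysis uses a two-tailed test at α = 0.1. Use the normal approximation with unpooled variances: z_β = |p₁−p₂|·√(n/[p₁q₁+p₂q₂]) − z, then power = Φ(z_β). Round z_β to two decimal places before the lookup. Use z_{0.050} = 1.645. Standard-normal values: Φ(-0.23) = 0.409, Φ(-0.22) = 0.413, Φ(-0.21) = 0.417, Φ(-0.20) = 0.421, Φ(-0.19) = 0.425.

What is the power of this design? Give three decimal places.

Power ≈ 0.417

z_β = |p₁−p₂|·√(n/[p₁q₁+p₂q₂]) − z_{α/2}
    = 0.08 · √(120/0.3718) − 1.645
    = 0.08 · 17.9654 − 1.645
    = 1.4372 − 1.645 = -0.2078 → -0.21
Power = Φ(-0.21) = 0.417.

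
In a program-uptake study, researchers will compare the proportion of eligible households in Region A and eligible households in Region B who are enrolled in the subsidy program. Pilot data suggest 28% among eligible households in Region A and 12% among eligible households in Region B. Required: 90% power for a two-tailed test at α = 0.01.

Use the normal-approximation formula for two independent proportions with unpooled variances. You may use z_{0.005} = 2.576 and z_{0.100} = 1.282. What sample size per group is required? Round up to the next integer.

n = 179 per group

n = (z_{α/2} + z_β)² · [p₁(1−p₁) + p₂(1−p₂)] / (p₁ − p₂)²
  = (2.576 + 1.282)² · (0.28·0.72 + 0.12·0.88) / (0.16)²
  = (3.858)² · (0.2016 + 0.1056) / 0.0256
  = 14.8842 · 0.3072 / 0.0256
  = 178.61
Round up → n = 179 per group.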